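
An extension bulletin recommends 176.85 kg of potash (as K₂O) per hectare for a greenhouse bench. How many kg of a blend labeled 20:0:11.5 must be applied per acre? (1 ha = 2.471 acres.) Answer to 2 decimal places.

Product per hectare = 176.85 / 11.5% = 1537.83 kg.
Convert to per acre: 1537.83 × 0.404694 = 622.3497 kg.

622.35 kg of product per acre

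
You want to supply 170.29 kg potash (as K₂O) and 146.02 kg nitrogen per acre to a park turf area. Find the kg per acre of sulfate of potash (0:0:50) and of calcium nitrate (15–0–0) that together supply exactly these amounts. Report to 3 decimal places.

With a, b = kg per acre of sulfate of potash and calcium nitrate:
K₂O: 0.5·a + 0·b = 170.29
N: 0·a + 0.15·b = 146.02
Solving simultaneously: a = 340.58, b = 973.4667.

340.580 kg sulfate of potash, 973.467 kg calcium nitrate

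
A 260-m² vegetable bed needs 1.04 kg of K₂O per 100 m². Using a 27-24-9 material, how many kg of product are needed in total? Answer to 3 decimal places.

30.044 kg

Product per 100 m² = 1.04 / 9% = 11.5556 kg.
Total product = 11.5556 × 260 / 100 = 30.0444 kg.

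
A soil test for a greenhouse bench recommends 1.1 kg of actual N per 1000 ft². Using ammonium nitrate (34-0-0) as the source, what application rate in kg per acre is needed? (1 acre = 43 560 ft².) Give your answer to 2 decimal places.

Product per 1000 ft² = 1.1 / 34% = 3.23529 kg.
Convert to per acre: 3.23529 × 43.56 = 140.929 kg.

140.93 kg of product per acre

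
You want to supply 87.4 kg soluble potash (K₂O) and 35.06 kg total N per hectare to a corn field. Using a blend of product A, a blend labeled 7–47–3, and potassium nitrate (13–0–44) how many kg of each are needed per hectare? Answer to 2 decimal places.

151.09 kg product A, 188.33 kg potassium nitrate

Per-hectare balance (a = product A, b = potassium nitrate):
K₂O: 0.03·a + 0.44·b = 87.4
N: 0.07·a + 0.13·b = 35.06
Solving simultaneously: a = 151.093, b = 188.3346.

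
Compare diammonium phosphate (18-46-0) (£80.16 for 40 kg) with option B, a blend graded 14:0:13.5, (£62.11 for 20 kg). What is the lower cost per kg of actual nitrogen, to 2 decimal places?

diammonium phosphate: N per bag = 40 × 18% = 7.2 kg; cost = 80.16 / 7.2 = £11.1333/kg N.
option B: N per bag = 20 × 14% = 2.8 kg; cost = 62.11 / 2.8 = £22.1821/kg N.
diammonium phosphate is cheaper.

£11.13 per kg N (diammonium phosphate)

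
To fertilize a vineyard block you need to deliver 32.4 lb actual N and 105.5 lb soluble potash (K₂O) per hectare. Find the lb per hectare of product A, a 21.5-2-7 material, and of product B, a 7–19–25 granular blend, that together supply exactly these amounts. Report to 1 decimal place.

With a, b = lb per hectare of product A and product B:
N: 0.215·a + 0.07·b = 32.4
K₂O: 0.07·a + 0.25·b = 105.5
From row1: a = (32.4 − 0.07·b) / 0.215.
Into row2: 0.07·(32.4 − 0.07·b)/0.215 + 0.25·b = 105.5 → b = 417.902, a = 14.6366.

14.6 lb product A, 417.9 lb product B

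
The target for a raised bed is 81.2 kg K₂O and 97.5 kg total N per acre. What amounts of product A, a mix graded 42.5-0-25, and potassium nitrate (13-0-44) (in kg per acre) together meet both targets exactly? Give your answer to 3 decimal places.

209.346 kg product A, 65.599 kg potassium nitrate

Let a = kg of product A, b = kg of potassium nitrate (per acre).
K₂O: 0.25·a + 0.44·b = 81.2
N: 0.425·a + 0.13·b = 97.5
From row1: a = (81.2 − 0.44·b) / 0.25.
Into row2: 0.425·(81.2 − 0.44·b)/0.25 + 0.13·b = 97.5 → b = 65.5987, a = 209.3463.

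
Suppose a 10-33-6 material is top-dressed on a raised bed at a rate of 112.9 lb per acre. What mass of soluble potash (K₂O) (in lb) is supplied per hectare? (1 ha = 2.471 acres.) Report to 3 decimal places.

K₂O per acre = 112.9 × 6% = 6.774 lb.
Convert to per hectare: 6.774 × 2.471 = 16.7386 lb.

16.739 lb K₂O per hectare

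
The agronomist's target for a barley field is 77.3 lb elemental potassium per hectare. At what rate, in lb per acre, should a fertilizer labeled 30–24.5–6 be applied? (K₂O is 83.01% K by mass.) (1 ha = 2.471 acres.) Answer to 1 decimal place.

628.1 lb of product per acre

As K₂O: 77.3 / 0.8301 = 93.1213 lb per hectare.
Product per hectare = 93.1213 / 6% = 1552.02 lb.
Convert to per acre: 1552.02 × 0.404694 = 628.095 lb.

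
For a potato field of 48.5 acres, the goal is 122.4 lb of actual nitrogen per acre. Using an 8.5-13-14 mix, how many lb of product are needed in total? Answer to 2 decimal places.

69840.00 lb

Product per acre = 122.4 / 8.5% = 1440 lb.
Total product = 1440 × 48.5 = 69840 lb.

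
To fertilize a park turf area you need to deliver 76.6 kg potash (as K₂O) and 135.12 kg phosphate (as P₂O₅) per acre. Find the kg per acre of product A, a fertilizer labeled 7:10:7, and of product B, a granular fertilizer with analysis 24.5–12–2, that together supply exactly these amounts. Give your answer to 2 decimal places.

Per-acre balance (a = product A, b = product B):
K₂O: 0.07·a + 0.02·b = 76.6
P₂O₅: 0.1·a + 0.12·b = 135.12
Eliminate b: (row1) − 0.02/0.12·(row2) → 0.0533333·a = 54.08, so a = 1014.
Then b = (135.12 − 0.1·1014) / 0.12 = 281.

1014.00 kg product A, 281.00 kg product B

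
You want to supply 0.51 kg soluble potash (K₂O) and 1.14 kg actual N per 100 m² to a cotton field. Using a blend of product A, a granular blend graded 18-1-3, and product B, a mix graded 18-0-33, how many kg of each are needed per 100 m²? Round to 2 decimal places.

5.27 kg product A, 1.07 kg product B

Per-100 m² balance (a = product A, b = product B):
K₂O: 0.03·a + 0.33·b = 0.51
N: 0.18·a + 0.18·b = 1.14
Solving simultaneously: a = 5.26667, b = 1.06667.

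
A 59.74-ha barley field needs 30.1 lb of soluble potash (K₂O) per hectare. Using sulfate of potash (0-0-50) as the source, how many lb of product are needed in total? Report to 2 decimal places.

3596.35 lb

Product per hectare = 30.1 / 50% = 60.2 lb.
Total product = 60.2 × 59.74 = 3596.348 lb.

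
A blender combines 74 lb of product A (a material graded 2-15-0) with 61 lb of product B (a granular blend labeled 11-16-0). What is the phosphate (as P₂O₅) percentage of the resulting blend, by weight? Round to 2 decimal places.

Total mass = 74 + 61 = 135 lb.
P₂O₅ mass = 15%×74 + 16%×61 = 20.86 lb.
% P₂O₅ = 20.86 / 135 = 15.4519%.

15.45% P₂O₅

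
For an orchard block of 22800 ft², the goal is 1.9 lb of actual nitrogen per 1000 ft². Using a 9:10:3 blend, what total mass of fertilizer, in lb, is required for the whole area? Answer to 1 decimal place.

Product per 1000 ft² = 1.9 / 9% = 21.1111 lb.
Total product = 21.1111 × 22800 / 1000 = 481.333 lb.

481.3 lb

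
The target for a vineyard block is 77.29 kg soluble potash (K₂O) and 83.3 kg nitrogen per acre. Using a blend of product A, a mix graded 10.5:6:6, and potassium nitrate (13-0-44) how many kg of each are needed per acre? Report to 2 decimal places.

692.82 kg product A, 81.18 kg potassium nitrate

Let a = kg of product A, b = kg of potassium nitrate (per acre).
K₂O: 0.06·a + 0.44·b = 77.29
N: 0.105·a + 0.13·b = 83.3
Eliminate a: (row1) − 0.06/0.105·(row2) → 0.365714·b = 29.69, so b = 81.1836.
Back-substitute: a = (77.29 − 0.44·81.1836) / 0.06 = 692.8203.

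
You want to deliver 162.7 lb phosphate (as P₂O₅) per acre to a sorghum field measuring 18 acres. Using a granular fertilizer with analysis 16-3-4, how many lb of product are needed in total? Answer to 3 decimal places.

Product per acre = 162.7 / 3% = 5423.33 lb.
Total product = 5423.33 × 18 = 97620 lb.

97620.000 lb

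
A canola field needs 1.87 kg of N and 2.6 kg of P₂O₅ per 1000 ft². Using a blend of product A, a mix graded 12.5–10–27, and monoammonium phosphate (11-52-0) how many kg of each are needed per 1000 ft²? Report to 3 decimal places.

12.711 kg product A, 2.556 kg monoammonium phosphate

Let a = kg of product A, b = kg of monoammonium phosphate (per 1000 ft²).
N: 0.125·a + 0.11·b = 1.87
P₂O₅: 0.1·a + 0.52·b = 2.6
Solving simultaneously: a = 12.7111, b = 2.55556.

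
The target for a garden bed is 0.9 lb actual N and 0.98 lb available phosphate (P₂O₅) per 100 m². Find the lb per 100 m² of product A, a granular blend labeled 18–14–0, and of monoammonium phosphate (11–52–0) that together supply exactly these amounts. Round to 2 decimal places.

Let a = lb of product A, b = lb of monoammonium phosphate (per 100 m²).
N: 0.18·a + 0.11·b = 0.9
P₂O₅: 0.14·a + 0.52·b = 0.98
Eliminate b: (row1) − 0.11/0.52·(row2) → 0.150385·a = 0.692692, so a = 4.60614.
Then b = (0.98 − 0.14·4.60614) / 0.52 = 0.644501.

4.61 lb product A, 0.64 lb monoammonium phosphate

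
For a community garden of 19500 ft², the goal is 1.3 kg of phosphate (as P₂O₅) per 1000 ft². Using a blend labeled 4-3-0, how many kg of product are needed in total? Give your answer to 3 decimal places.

845.000 kg

Product per 1000 ft² = 1.3 / 3% = 43.3333 kg.
Total product = 43.3333 × 19500 / 1000 = 845 kg.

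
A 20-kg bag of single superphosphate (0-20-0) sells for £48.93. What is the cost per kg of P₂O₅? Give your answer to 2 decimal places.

P₂O₅ in bag = 20 × 20% = 4 kg.
Cost per kg P₂O₅ = £48.93 / 4 = £12.2325.

£12.23 per kg P₂O₅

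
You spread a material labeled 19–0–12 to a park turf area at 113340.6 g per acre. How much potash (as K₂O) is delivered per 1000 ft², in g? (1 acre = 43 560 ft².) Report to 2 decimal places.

312.23 g K₂O per thousand sq ft

K₂O per acre = 113340.6 × 12% = 13600.9 g.
Convert to per 1000 ft²: 13600.9 × 0.0229568 = 312.233 g.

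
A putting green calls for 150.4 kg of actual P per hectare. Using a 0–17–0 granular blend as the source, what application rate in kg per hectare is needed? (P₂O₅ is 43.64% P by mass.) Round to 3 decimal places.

As P₂O₅: 150.4 / 0.4364 = 344.638 kg per hectare.
Product per hectare = 344.638 / 17% = 2027.28204 kg.

2027.282 kg of product per hectare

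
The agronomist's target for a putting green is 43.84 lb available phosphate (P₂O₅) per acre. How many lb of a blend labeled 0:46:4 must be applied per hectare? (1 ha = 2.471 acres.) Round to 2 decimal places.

235.50 lb of product per hectare

Product per acre = 43.84 / 46% = 95.3043 lb.
Convert to per hectare: 95.3043 × 2.471 = 235.497 lb.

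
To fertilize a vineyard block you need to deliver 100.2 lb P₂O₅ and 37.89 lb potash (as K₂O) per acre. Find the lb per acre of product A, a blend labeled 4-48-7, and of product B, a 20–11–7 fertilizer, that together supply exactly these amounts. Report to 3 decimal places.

Per-acre balance (a = product A, b = product B):
P₂O₅: 0.48·a + 0.11·b = 100.2
K₂O: 0.07·a + 0.07·b = 37.89
Eliminate a: (row1) − 0.48/0.07·(row2) → -0.37·b = -159.617, so b = 431.3977.
Back-substitute: a = (100.2 − 0.11·431.3977) / 0.48 = 109.88803.

109.888 lb product A, 431.398 lb product B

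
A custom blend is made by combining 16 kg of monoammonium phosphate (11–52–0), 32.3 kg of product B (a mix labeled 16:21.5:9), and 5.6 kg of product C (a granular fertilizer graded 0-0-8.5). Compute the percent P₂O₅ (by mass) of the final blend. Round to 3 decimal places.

Total mass = 16 + 32.3 + 5.6 = 53.9 kg.
P₂O₅ mass = 52%×16 + 21.5%×32.3 + 0%×5.6 = 15.2645 kg.
% P₂O₅ = 15.2645 / 53.9 = 28.32004%.

28.320% P₂O₅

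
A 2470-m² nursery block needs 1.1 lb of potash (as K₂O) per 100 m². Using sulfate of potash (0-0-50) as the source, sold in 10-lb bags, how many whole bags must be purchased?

Product per 100 m² = 1.1 / 50% = 2.2 lb.
Total product = 2.2 × 2470 / 100 = 54.34 lb.
Bags = ⌈54.34 / 10⌉ = 6.

6 bags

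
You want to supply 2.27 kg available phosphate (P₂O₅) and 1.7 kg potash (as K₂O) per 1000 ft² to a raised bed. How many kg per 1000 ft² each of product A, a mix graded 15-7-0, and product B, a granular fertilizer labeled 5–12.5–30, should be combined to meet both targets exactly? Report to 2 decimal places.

Let a = kg of product A, b = kg of product B (per 1000 ft²).
P₂O₅: 0.07·a + 0.125·b = 2.27
K₂O: 0·a + 0.3·b = 1.7
Solving simultaneously: a = 22.3095, b = 5.66667.

22.31 kg product A, 5.67 kg product B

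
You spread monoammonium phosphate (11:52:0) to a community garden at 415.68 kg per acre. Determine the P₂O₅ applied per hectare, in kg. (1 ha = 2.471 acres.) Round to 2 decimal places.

P₂O₅ per acre = 415.68 × 52% = 216.154 kg.
Convert to per hectare: 216.154 × 2.471 = 534.116 kg.

534.12 kg P₂O₅ per hectare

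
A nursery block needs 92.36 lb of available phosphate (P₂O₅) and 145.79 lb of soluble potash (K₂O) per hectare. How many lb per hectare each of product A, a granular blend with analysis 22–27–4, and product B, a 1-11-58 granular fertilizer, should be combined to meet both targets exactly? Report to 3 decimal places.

246.596 lb product A, 234.355 lb product B

Per-hectare balance (a = product A, b = product B):
P₂O₅: 0.27·a + 0.11·b = 92.36
K₂O: 0.04·a + 0.58·b = 145.79
Eliminate b: (row1) − 0.11/0.58·(row2) → 0.262414·a = 64.7102, so a = 246.5959.
Then b = (145.79 − 0.04·246.5959) / 0.58 = 234.35545.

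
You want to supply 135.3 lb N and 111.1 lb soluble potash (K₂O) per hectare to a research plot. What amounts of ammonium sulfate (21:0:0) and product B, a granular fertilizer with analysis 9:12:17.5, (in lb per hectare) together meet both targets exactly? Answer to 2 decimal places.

372.20 lb ammonium sulfate, 634.86 lb product B

Let a = lb of ammonium sulfate, b = lb of product B (per hectare).
N: 0.21·a + 0.09·b = 135.3
K₂O: 0·a + 0.175·b = 111.1
Solving simultaneously: a = 372.204, b = 634.857.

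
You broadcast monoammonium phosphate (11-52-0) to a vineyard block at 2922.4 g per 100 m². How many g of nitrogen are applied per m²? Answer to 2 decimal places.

nitrogen per 100 m² = 2922.4 × 11% = 321.464 g.
Convert to per m²: 321.464 × 0.01 = 3.21464 g.

3.21 g N per sq m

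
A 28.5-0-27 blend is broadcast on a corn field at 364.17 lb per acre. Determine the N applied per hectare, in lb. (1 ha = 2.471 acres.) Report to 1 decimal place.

nitrogen per acre = 364.17 × 28.5% = 103.788 lb.
Convert to per hectare: 103.788 × 2.471 = 256.461 lb.

256.5 lb N per hectare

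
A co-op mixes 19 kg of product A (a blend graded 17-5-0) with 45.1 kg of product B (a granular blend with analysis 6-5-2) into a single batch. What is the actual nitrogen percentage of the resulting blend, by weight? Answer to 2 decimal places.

9.26% N

Total mass = 19 + 45.1 = 64.1 kg.
N mass = 17%×19 + 6%×45.1 = 5.936 kg.
% N = 5.936 / 64.1 = 9.26053%.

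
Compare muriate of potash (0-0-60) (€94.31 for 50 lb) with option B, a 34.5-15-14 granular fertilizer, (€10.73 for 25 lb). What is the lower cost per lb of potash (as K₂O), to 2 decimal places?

muriate of potash: K₂O per bag = 50 × 60% = 30 lb; cost = 94.31 / 30 = €3.1437/lb K₂O.
option B: K₂O per bag = 25 × 14% = 3.5 lb; cost = 10.73 / 3.5 = €3.0657/lb K₂O.
option B is cheaper.

€3.07 per lb K₂O (option B)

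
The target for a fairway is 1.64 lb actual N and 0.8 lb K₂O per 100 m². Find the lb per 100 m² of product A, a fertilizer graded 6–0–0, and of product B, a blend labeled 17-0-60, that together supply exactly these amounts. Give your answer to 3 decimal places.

With a, b = lb per 100 m² of product A and product B:
N: 0.06·a + 0.17·b = 1.64
K₂O: 0·a + 0.6·b = 0.8
Solving simultaneously: a = 23.5556, b = 1.33333.

23.556 lb product A, 1.333 lb product B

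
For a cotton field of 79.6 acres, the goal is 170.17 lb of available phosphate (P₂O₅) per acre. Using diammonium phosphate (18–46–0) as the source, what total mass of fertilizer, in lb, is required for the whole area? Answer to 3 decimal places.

Product per acre = 170.17 / 46% = 369.935 lb.
Total product = 369.935 × 79.6 = 29446.8087 lb.

29446.809 lb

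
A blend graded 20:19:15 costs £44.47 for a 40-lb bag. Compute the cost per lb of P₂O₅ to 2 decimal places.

£5.85 per lb P₂O₅

P₂O₅ in bag = 40 × 19% = 7.6 lb.
Cost per lb P₂O₅ = £44.47 / 7.6 = £5.8513.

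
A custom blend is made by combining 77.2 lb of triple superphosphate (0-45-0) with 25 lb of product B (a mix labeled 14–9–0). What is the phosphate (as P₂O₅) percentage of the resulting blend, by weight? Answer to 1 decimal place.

Total mass = 77.2 + 25 = 102.2 lb.
P₂O₅ mass = 45%×77.2 + 9%×25 = 36.99 lb.
% P₂O₅ = 36.99 / 102.2 = 36.1937%.

36.2% P₂O₅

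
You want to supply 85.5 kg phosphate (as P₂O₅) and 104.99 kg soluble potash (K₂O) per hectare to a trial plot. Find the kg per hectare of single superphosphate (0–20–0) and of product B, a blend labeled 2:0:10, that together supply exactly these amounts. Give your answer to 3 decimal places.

427.500 kg single superphosphate, 1049.900 kg product B

Per-hectare balance (a = single superphosphate, b = product B):
P₂O₅: 0.2·a + 0·b = 85.5
K₂O: 0·a + 0.1·b = 104.99
Solving simultaneously: a = 427.5, b = 1049.9.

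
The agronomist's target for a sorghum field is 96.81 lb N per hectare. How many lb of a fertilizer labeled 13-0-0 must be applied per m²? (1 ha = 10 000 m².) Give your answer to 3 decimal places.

0.074 lb of product per sq m

Product per hectare = 96.81 / 13% = 744.692 lb.
Convert to per m²: 744.692 × 0.0001 = 0.0744692 lb.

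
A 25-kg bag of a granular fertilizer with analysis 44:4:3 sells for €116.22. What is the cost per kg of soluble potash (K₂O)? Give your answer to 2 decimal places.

€154.96 per kg K₂O

K₂O in bag = 25 × 3% = 0.75 kg.
Cost per kg K₂O = €116.22 / 0.75 = €154.9600.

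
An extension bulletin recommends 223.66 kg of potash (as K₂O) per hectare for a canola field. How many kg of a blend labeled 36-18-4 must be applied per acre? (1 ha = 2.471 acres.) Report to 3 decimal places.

Product per hectare = 223.66 / 4% = 5591.5 kg.
Convert to per acre: 5591.5 × 0.404694 = 2262.84905 kg.

2262.849 kg of product per acre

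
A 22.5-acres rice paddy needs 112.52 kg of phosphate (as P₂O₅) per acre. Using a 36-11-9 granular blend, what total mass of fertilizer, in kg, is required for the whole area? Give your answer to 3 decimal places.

Product per acre = 112.52 / 11% = 1022.91 kg.
Total product = 1022.91 × 22.5 = 23015.4545 kg.

23015.455 kg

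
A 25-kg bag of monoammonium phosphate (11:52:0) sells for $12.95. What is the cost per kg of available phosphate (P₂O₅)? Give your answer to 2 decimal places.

P₂O₅ in bag = 25 × 52% = 13 kg.
Cost per kg P₂O₅ = $12.95 / 13 = $0.9962.

$1.00 per kg P₂O₅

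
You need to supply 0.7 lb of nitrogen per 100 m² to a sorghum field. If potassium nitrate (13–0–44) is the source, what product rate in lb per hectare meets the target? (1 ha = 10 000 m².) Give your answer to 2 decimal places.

Product per 100 m² = 0.7 / 13% = 5.38462 lb.
Convert to per hectare: 5.38462 × 100 = 538.462 lb.

538.46 lb of product per hectare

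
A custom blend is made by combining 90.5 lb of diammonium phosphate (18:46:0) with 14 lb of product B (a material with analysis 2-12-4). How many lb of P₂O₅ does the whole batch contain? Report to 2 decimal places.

43.31 lb P₂O₅

P₂O₅ mass = 46%×90.5 + 12%×14 = 43.31 lb.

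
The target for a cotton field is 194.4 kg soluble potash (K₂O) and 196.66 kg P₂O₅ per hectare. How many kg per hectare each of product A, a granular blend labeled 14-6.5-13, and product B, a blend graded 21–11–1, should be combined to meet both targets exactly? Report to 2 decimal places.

1422.52 kg product A, 947.24 kg product B

With a, b = kg per hectare of product A and product B:
K₂O: 0.13·a + 0.01·b = 194.4
P₂O₅: 0.065·a + 0.11·b = 196.66
Eliminate a: (row1) − 0.13/0.065·(row2) → -0.21·b = -198.92, so b = 947.238.
Back-substitute: a = (194.4 − 0.01·947.238) / 0.13 = 1422.5201.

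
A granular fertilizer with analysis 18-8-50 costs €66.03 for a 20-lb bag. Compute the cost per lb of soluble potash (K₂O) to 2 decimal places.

K₂O in bag = 20 × 50% = 10 lb.
Cost per lb K₂O = €66.03 / 10 = €6.6030.

€6.60 per lb K₂O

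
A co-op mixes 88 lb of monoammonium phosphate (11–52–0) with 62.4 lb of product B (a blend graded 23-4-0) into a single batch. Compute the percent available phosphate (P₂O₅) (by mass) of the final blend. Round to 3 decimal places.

32.085% P₂O₅

Total mass = 88 + 62.4 = 150.4 lb.
P₂O₅ mass = 52%×88 + 4%×62.4 = 48.256 lb.
% P₂O₅ = 48.256 / 150.4 = 32.0851%.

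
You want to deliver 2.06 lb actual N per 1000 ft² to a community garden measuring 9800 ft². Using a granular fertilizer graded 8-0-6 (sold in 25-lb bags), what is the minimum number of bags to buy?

11 bags

Product per 1000 ft² = 2.06 / 8% = 25.75 lb.
Total product = 25.75 × 9800 / 1000 = 252.35 lb.
Bags = ⌈252.35 / 25⌉ = 11.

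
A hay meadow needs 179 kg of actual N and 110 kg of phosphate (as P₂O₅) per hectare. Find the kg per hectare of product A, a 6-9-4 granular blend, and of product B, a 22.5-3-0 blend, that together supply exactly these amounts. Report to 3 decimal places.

Let a = kg of product A, b = kg of product B (per hectare).
N: 0.06·a + 0.225·b = 179
P₂O₅: 0.09·a + 0.03·b = 110
Eliminate a: (row1) − 0.06/0.09·(row2) → 0.205·b = 105.667, so b = 515.4472.
Back-substitute: a = (179 − 0.225·515.4472) / 0.06 = 1050.4065.

1050.407 kg product A, 515.447 kg product B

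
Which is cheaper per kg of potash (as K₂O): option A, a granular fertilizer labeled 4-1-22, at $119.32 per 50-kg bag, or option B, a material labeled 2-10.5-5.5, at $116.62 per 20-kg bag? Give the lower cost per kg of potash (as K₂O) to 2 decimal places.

option A: K₂O per bag = 50 × 22% = 11 kg; cost = 119.32 / 11 = $10.8473/kg K₂O.
option B: K₂O per bag = 20 × 5.5% = 1.1 kg; cost = 116.62 / 1.1 = $106.0182/kg K₂O.
option A is cheaper.

$10.85 per kg K₂O (option A)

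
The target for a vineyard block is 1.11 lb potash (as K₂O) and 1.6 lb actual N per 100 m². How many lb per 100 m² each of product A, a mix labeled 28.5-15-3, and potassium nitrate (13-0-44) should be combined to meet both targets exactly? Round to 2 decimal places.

Per-100 m² balance (a = product A, b = potassium nitrate):
K₂O: 0.03·a + 0.44·b = 1.11
N: 0.285·a + 0.13·b = 1.6
Eliminate b: (row1) − 0.44/0.13·(row2) → -0.934615·a = -4.30538, so a = 4.60658.
Then b = (1.6 − 0.285·4.60658) / 0.13 = 2.20864.

4.61 lb product A, 2.21 lb potassium nitrate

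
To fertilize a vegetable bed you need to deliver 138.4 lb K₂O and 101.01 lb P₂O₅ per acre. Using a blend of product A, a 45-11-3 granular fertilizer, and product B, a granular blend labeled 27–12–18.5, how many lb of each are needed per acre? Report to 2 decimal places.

124.11 lb product A, 727.98 lb product B

Let a = lb of product A, b = lb of product B (per acre).
K₂O: 0.03·a + 0.185·b = 138.4
P₂O₅: 0.11·a + 0.12·b = 101.01
Eliminate b: (row1) − 0.185/0.12·(row2) → -0.139583·a = -17.3238, so a = 124.1104.
Then b = (101.01 − 0.11·124.1104) / 0.12 = 727.982.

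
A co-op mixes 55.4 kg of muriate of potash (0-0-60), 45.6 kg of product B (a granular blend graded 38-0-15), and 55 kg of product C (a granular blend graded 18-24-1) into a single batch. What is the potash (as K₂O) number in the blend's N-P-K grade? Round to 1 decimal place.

26.0% K₂O

Total mass = 55.4 + 45.6 + 55 = 156 kg.
K₂O mass = 60%×55.4 + 15%×45.6 + 1%×55 = 40.63 kg.
% K₂O = 40.63 / 156 = 26.0449%.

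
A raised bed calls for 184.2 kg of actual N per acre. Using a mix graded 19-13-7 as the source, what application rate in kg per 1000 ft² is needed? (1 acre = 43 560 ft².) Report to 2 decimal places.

22.26 kg of product per thousand sq ft

Product per acre = 184.2 / 19% = 969.474 kg.
Convert to per 1000 ft²: 969.474 × 0.0229568 = 22.2561 kg.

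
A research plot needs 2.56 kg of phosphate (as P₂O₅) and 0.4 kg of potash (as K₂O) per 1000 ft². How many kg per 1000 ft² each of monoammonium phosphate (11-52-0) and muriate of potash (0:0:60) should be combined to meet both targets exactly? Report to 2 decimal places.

4.92 kg monoammonium phosphate, 0.67 kg muriate of potash

Let a = kg of monoammonium phosphate, b = kg of muriate of potash (per 1000 ft²).
P₂O₅: 0.52·a + 0·b = 2.56
K₂O: 0·a + 0.6·b = 0.4
Solving simultaneously: a = 4.92308, b = 0.666667.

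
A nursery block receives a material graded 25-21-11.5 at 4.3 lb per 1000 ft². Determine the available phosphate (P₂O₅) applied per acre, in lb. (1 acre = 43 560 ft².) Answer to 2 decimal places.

39.33 lb P₂O₅ per acre

P₂O₅ per 1000 ft² = 4.3 × 21% = 0.903 lb.
Convert to per acre: 0.903 × 43.56 = 39.3347 lb.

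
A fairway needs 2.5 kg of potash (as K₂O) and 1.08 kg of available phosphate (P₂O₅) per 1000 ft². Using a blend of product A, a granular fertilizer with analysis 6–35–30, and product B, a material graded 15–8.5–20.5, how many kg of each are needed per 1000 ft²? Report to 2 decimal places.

0.19 kg product A, 11.91 kg product B

Let a = kg of product A, b = kg of product B (per 1000 ft²).
K₂O: 0.3·a + 0.205·b = 2.5
P₂O₅: 0.35·a + 0.085·b = 1.08
Solving simultaneously: a = 0.192432, b = 11.9135.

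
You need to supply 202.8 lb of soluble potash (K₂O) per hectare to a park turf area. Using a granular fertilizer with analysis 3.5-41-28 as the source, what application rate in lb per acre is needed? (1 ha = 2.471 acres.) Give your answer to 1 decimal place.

Product per hectare = 202.8 / 28% = 724.286 lb.
Convert to per acre: 724.286 × 0.404694 = 293.114 lb.

293.1 lb of product per acre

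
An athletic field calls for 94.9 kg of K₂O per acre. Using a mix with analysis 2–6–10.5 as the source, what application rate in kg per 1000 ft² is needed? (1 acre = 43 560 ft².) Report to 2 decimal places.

20.75 kg of product per thousand sq ft

Product per acre = 94.9 / 10.5% = 903.81 kg.
Convert to per 1000 ft²: 903.81 × 0.0229568 = 20.7486 kg.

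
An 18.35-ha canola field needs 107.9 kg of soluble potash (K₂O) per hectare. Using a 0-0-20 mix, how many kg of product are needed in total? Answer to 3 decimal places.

9899.825 kg

Product per hectare = 107.9 / 20% = 539.5 kg.
Total product = 539.5 × 18.35 = 9899.825 kg.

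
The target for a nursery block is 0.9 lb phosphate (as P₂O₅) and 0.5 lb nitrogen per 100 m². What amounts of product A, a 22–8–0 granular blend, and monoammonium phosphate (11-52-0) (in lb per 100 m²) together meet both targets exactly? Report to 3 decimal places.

Let a = lb of product A, b = lb of monoammonium phosphate (per 100 m²).
P₂O₅: 0.08·a + 0.52·b = 0.9
N: 0.22·a + 0.11·b = 0.5
From row1: a = (0.9 − 0.52·b) / 0.08.
Into row2: 0.22·(0.9 − 0.52·b)/0.08 + 0.11·b = 0.5 → b = 1.49621, a = 1.52462.

1.525 lb product A, 1.496 lb monoammonium phosphate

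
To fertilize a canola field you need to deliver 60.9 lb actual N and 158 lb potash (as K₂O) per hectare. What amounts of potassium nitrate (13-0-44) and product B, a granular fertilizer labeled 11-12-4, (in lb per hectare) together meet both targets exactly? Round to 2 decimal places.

Let a = lb of potassium nitrate, b = lb of product B (per hectare).
N: 0.13·a + 0.11·b = 60.9
K₂O: 0.44·a + 0.04·b = 158
Eliminate a: (row1) − 0.13/0.44·(row2) → 0.0981818·b = 14.2182, so b = 144.8148.
Back-substitute: a = (60.9 − 0.11·144.8148) / 0.13 = 345.926.

345.93 lb potassium nitrate, 144.81 lb product B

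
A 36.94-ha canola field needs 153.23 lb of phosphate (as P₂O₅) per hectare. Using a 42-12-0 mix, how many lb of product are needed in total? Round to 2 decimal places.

47169.30 lb

Product per hectare = 153.23 / 12% = 1276.92 lb.
Total product = 1276.92 × 36.94 = 47169.302 lb.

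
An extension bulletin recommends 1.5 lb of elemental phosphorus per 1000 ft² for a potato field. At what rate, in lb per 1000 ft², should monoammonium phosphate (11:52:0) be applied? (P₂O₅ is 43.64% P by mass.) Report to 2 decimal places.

As P₂O₅: 1.5 / 0.4364 = 3.43721 lb per 1000 ft².
Product per 1000 ft² = 3.43721 / 52% = 6.61003 lb.

6.61 lb of product per thousand sq ft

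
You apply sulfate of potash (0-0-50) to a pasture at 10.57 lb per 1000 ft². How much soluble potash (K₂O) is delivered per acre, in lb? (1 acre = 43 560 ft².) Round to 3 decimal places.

230.215 lb K₂O per acre

K₂O per 1000 ft² = 10.57 × 50% = 5.285 lb.
Convert to per acre: 5.285 × 43.56 = 230.2146 lb.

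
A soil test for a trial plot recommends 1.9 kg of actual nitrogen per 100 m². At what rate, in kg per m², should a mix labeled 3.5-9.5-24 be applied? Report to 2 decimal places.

0.54 kg of product per sq m

Product per 100 m² = 1.9 / 3.5% = 54.2857 kg.
Convert to per m²: 54.2857 × 0.01 = 0.542857 kg.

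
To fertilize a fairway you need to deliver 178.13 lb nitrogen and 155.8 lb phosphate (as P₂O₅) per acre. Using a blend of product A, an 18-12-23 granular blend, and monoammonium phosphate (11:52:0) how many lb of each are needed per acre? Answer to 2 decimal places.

Let a = lb of product A, b = lb of monoammonium phosphate (per acre).
N: 0.18·a + 0.11·b = 178.13
P₂O₅: 0.12·a + 0.52·b = 155.8
From row1: a = (178.13 − 0.11·b) / 0.18.
Into row2: 0.12·(178.13 − 0.11·b)/0.18 + 0.52·b = 155.8 → b = 82.9403, a = 938.925.

938.93 lb product A, 82.94 lb monoammonium phosphate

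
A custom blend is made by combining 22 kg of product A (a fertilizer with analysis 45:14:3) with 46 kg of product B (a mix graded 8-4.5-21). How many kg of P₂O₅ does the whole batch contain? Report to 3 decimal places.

P₂O₅ mass = 14%×22 + 4.5%×46 = 5.15 kg.

5.150 kg P₂O₅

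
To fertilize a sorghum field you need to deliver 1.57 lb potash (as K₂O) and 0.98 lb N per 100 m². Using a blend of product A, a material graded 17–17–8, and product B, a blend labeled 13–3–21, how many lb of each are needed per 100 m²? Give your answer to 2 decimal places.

Per-100 m² balance (a = product A, b = product B):
K₂O: 0.08·a + 0.21·b = 1.57
N: 0.17·a + 0.13·b = 0.98
Solving simultaneously: a = 0.0671937, b = 7.45059.

0.07 lb product A, 7.45 lb product B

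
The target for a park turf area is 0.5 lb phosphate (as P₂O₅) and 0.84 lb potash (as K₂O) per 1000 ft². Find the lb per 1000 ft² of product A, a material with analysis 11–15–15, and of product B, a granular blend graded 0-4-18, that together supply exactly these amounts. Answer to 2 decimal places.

Let a = lb of product A, b = lb of product B (per 1000 ft²).
P₂O₅: 0.15·a + 0.04·b = 0.5
K₂O: 0.15·a + 0.18·b = 0.84
Solving simultaneously: a = 2.68571, b = 2.42857.

2.69 lb product A, 2.43 lb product B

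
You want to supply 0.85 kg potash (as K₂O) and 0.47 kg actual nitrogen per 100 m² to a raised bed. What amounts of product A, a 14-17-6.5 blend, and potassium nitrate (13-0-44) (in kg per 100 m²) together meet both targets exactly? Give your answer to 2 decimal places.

1.81 kg product A, 1.66 kg potassium nitrate

Let a = kg of product A, b = kg of potassium nitrate (per 100 m²).
K₂O: 0.065·a + 0.44·b = 0.85
N: 0.14·a + 0.13·b = 0.47
Eliminate b: (row1) − 0.44/0.13·(row2) → -0.408846·a = -0.740769, so a = 1.81185.
Then b = (0.47 − 0.14·1.81185) / 0.13 = 1.66416.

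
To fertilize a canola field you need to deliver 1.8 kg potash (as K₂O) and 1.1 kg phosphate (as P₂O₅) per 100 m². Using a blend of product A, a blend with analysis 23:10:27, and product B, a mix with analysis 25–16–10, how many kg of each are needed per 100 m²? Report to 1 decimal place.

5.4 kg product A, 3.5 kg product B

Per-100 m² balance (a = product A, b = product B):
K₂O: 0.27·a + 0.1·b = 1.8
P₂O₅: 0.1·a + 0.16·b = 1.1
Solving simultaneously: a = 5.36145, b = 3.5241.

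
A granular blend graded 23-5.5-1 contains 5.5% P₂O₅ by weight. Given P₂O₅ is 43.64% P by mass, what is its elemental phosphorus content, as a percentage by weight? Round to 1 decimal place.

2.4% P

%P = 5.5 × 0.4364 = 2.4002%.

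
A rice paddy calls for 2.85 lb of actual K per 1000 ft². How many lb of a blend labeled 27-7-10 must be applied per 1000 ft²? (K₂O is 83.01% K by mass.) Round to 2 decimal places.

34.33 lb of product per thousand sq ft

As K₂O: 2.85 / 0.8301 = 3.43332 lb per 1000 ft².
Product per 1000 ft² = 3.43332 / 10% = 34.3332 lb.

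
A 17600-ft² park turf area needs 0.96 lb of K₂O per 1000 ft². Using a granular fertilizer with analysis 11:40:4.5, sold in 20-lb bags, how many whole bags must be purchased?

19 bags

Product per 1000 ft² = 0.96 / 4.5% = 21.3333 lb.
Total product = 21.3333 × 17600 / 1000 = 375.467 lb.
Bags = ⌈375.467 / 20⌉ = 19.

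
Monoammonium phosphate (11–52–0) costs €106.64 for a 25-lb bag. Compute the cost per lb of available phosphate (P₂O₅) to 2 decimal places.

P₂O₅ in bag = 25 × 52% = 13 lb.
Cost per lb P₂O₅ = €106.64 / 13 = €8.2031.

€8.20 per lb P₂O₅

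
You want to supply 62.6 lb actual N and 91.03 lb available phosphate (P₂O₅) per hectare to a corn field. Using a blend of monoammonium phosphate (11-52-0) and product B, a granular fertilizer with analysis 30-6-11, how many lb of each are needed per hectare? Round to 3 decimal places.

Let a = lb of monoammonium phosphate, b = lb of product B (per hectare).
N: 0.11·a + 0.3·b = 62.6
P₂O₅: 0.52·a + 0.06·b = 91.03
Solving simultaneously: a = 157.6506, b = 150.8614.

157.651 lb monoammonium phosphate, 150.861 lb product B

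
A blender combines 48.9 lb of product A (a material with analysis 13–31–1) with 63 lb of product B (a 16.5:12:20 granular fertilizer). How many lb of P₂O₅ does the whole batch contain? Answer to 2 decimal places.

22.72 lb P₂O₅

P₂O₅ mass = 31%×48.9 + 12%×63 = 22.719 lb.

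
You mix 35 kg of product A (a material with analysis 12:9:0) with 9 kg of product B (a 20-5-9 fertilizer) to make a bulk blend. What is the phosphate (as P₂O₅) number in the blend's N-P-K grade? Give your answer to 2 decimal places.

Total mass = 35 + 9 = 44 kg.
P₂O₅ mass = 9%×35 + 5%×9 = 3.6 kg.
% P₂O₅ = 3.6 / 44 = 8.18182%.

8.18% P₂O₅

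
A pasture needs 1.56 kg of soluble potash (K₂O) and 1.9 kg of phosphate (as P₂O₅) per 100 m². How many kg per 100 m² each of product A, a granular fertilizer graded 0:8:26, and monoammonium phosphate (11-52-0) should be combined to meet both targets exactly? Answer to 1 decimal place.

6.0 kg product A, 2.7 kg monoammonium phosphate

Let a = kg of product A, b = kg of monoammonium phosphate (per 100 m²).
K₂O: 0.26·a + 0·b = 1.56
P₂O₅: 0.08·a + 0.52·b = 1.9
From row1: a = (1.56 − 0·b) / 0.26.
Into row2: 0.08·(1.56 − 0·b)/0.26 + 0.52·b = 1.9 → b = 2.73077, a = 6.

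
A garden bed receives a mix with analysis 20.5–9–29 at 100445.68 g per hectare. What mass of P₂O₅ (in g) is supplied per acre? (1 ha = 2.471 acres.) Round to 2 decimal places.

P₂O₅ per hectare = 100445.68 × 9% = 9040.11 g.
Convert to per acre: 9040.11 × 0.404694 = 3658.483 g.

3658.48 g P₂O₅ per acre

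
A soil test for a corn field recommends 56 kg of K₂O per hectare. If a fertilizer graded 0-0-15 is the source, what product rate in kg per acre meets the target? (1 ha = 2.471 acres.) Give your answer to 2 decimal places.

151.09 kg of product per acre

Product per hectare = 56 / 15% = 373.333 kg.
Convert to per acre: 373.333 × 0.404694 = 151.086 kg.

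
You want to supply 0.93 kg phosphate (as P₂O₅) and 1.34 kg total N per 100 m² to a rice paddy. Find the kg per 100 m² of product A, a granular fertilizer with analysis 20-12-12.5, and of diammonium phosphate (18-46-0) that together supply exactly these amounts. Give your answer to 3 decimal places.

With a, b = kg per 100 m² of product A and diammonium phosphate:
P₂O₅: 0.12·a + 0.46·b = 0.93
N: 0.2·a + 0.18·b = 1.34
Eliminate a: (row1) − 0.12/0.2·(row2) → 0.352·b = 0.126, so b = 0.357955.
Back-substitute: a = (0.93 − 0.46·0.357955) / 0.12 = 6.37784.

6.378 kg product A, 0.358 kg diammonium phosphate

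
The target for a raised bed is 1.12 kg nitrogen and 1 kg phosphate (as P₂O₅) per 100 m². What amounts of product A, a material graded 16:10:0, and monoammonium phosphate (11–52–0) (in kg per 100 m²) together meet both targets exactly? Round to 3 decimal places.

6.543 kg product A, 0.665 kg monoammonium phosphate

With a, b = kg per 100 m² of product A and monoammonium phosphate:
N: 0.16·a + 0.11·b = 1.12
P₂O₅: 0.1·a + 0.52·b = 1
Eliminate a: (row1) − 0.16/0.1·(row2) → -0.722·b = -0.48, so b = 0.66482.
Back-substitute: a = (1.12 − 0.11·0.66482) / 0.16 = 6.54294.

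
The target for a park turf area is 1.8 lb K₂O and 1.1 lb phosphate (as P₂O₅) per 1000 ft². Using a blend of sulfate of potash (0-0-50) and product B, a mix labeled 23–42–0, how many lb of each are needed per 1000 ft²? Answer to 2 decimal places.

3.60 lb sulfate of potash, 2.62 lb product B

Let a = lb of sulfate of potash, b = lb of product B (per 1000 ft²).
K₂O: 0.5·a + 0·b = 1.8
P₂O₅: 0·a + 0.42·b = 1.1
Solving simultaneously: a = 3.6, b = 2.61905.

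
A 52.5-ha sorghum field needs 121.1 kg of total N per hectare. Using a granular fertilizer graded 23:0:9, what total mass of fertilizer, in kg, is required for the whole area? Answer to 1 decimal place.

27642.4 kg

Product per hectare = 121.1 / 23% = 526.522 kg.
Total product = 526.522 × 52.5 = 27642.39 kg.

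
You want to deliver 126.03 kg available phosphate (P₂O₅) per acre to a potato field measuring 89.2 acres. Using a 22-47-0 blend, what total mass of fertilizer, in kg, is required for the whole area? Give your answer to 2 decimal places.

Product per acre = 126.03 / 47% = 268.149 kg.
Total product = 268.149 × 89.2 = 23918.885 kg.

23918.89 kg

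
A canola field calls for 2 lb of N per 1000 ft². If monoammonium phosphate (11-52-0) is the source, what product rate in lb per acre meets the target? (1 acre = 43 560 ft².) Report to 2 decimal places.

792.00 lb of product per acre

Product per 1000 ft² = 2 / 11% = 18.1818 lb.
Convert to per acre: 18.1818 × 43.56 = 792 lb.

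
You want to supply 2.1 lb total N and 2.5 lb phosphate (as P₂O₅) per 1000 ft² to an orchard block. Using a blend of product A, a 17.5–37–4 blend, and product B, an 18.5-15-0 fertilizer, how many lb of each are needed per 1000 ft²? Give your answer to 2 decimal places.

Let a = lb of product A, b = lb of product B (per 1000 ft²).
N: 0.175·a + 0.185·b = 2.1
P₂O₅: 0.37·a + 0.15·b = 2.5
Eliminate a: (row1) − 0.175/0.37·(row2) → 0.114054·b = 0.917568, so b = 8.04502.
Back-substitute: a = (2.1 − 0.185·8.04502) / 0.175 = 3.49526.

3.50 lb product A, 8.05 lb product B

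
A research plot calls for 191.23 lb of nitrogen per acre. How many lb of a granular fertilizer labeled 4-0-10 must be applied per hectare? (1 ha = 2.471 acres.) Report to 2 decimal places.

Product per acre = 191.23 / 4% = 4780.75 lb.
Convert to per hectare: 4780.75 × 2.471 = 11813.233 lb.

11813.23 lb of product per hectare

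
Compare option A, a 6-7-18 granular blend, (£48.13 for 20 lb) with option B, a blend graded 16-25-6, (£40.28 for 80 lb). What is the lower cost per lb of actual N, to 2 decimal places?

£3.15 per lb N (option B)

option A: N per bag = 20 × 6% = 1.2 lb; cost = 48.13 / 1.2 = £40.1083/lb N.
option B: N per bag = 80 × 16% = 12.8 lb; cost = 40.28 / 12.8 = £3.1469/lb N.
option B is cheaper.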